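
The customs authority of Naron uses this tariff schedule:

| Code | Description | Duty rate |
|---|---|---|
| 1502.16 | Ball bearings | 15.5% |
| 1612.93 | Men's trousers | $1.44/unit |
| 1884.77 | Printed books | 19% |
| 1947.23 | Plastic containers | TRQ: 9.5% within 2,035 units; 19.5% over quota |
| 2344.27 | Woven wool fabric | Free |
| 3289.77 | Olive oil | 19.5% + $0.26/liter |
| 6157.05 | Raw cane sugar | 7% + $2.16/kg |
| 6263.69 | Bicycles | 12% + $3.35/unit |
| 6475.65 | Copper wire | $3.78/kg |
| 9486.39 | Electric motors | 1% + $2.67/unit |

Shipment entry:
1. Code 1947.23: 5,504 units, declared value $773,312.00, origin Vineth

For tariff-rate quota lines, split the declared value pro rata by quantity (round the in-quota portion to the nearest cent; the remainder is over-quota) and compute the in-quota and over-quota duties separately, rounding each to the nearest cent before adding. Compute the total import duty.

Line 1 (1947.23, Vineth, 5,504 units, $773,312.00):
Code 1947.23 is under a tariff-rate quota (threshold 2,035 units). In-quota: 2,035 units at 9.5%; over-quota: 3,469 units at 19.5%.
Pro-rata value split: in-quota = $773,312.00 × 2,035/5,504 = $285,917.50; over-quota = $773,312.00 − $285,917.50 = $487,394.50.
In-quota duty = $285,917.50 × 9.5% = $27,162.16. Over-quota duty = $487,394.50 × 19.5% = $95,041.93.
Line duty = $27,162.16 + $95,041.93 = $122,204.09.

$122,204.09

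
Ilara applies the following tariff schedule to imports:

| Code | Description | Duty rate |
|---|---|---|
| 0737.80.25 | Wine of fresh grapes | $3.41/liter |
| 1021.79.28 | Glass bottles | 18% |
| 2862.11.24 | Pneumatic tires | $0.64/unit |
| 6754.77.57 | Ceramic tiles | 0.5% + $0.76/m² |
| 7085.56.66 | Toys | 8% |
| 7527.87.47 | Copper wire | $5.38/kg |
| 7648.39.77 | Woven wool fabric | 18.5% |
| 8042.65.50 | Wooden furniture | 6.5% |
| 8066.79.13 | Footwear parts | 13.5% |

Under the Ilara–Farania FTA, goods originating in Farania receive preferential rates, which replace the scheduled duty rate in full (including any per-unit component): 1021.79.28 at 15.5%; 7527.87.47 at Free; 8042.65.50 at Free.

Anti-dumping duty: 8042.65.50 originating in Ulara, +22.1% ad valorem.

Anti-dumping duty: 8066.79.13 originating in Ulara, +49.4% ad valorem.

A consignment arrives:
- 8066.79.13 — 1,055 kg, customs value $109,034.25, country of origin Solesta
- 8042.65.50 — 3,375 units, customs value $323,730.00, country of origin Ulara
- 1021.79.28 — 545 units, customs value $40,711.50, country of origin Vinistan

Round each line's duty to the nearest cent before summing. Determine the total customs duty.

$114,634.47

Line 1 (8066.79.13, Solesta, 1,055 kg, $109,034.25):
Base rate for 8066.79.13 is 13.5%.
The additional-duty order on 8066.79.13 targets Ulara, not Solesta; it does not apply.
Duty = $109,034.25 × 13.5% = $14,719.62.
Line 2 (8042.65.50, Ulara, 3,375 units, $323,730.00):
Base rate for 8042.65.50 is 6.5%.
8042.65.50 has an FTA preferential rate, but origin Ulara is not Farania; base rate stands.
Additional duty on 8042.65.50 from Ulara: +22.1%. Applied ad valorem rate: 6.5% + 22.1% = 28.6%.
Duty = $323,730.00 × 28.6% = $92,586.78.
Line 3 (1021.79.28, Vinistan, 545 units, $40,711.50):
Base rate for 1021.79.28 is 18%.
1021.79.28 has an FTA preferential rate, but origin Vinistan is not Farania; base rate stands.
Duty = $40,711.50 × 18% = $7,328.07.
Total = $14,719.62 + $92,586.78 + $7,328.07 = $114,634.47.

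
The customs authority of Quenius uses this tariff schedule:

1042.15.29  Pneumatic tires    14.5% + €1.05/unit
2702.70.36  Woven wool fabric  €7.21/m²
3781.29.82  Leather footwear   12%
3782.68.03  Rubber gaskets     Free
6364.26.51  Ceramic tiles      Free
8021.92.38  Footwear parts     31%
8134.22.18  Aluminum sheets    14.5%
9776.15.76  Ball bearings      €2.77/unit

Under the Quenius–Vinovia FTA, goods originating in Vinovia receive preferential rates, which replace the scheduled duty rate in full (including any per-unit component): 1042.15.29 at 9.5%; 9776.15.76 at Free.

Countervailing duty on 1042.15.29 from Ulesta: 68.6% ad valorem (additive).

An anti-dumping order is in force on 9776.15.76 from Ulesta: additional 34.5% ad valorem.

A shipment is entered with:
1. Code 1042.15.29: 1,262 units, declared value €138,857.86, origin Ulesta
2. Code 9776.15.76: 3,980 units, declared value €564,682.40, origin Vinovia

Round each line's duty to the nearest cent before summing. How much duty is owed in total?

Line 1 (1042.15.29, Ulesta, 1,262 units, €138,857.86):
Base rate for 1042.15.29 is 14.5% + €1.05/unit.
1042.15.29 has an FTA preferential rate, but origin Ulesta is not Vinovia; base rate stands.
Additional duty on 1042.15.29 from Ulesta: +68.6%. Applied ad valorem rate: 14.5% + 68.6% = 83.1%.
Duty = €138,857.86 × 83.1% + 1,262 × €1.05 = €116,715.98.
Line 2 (9776.15.76, Vinovia, 3,980 units, €564,682.40):
Base rate for 9776.15.76 is €2.77/unit.
Origin Vinovia qualifies under the Quenius–Vinovia agreement and 9776.15.76 is covered: preferential rate Free applies instead.
The additional-duty order on 9776.15.76 targets Ulesta, not Vinovia; it does not apply.
Duty = €564,682.40 × 0% = €0.00.
Total = €116,715.98 + €0.00 = €116,715.98.

€116,715.98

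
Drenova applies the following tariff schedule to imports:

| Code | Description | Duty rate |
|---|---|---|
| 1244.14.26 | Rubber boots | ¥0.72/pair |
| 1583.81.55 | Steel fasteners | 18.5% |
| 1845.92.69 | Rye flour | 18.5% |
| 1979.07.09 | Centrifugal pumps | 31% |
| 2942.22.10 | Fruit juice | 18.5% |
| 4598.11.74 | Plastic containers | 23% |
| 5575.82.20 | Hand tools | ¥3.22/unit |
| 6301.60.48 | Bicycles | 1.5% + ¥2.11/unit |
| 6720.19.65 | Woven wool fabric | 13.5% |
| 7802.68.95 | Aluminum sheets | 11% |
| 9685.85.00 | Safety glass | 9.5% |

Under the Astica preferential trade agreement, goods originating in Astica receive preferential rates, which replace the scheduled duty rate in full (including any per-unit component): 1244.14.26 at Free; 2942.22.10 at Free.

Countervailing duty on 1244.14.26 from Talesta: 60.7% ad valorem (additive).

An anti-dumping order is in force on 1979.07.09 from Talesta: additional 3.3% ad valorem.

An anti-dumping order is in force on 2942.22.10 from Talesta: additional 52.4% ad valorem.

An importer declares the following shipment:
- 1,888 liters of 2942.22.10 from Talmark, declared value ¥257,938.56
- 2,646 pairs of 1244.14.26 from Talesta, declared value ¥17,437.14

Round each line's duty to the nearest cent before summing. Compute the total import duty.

¥60,208.09

Line 1 (2942.22.10, Talmark, 1,888 liters, ¥257,938.56):
Base rate for 2942.22.10 is 18.5%.
2942.22.10 has an FTA preferential rate, but origin Talmark is not Astica; base rate stands.
The additional-duty order on 2942.22.10 targets Talesta, not Talmark; it does not apply.
Duty = ¥257,938.56 × 18.5% = ¥47,718.63.
Line 2 (1244.14.26, Talesta, 2,646 pairs, ¥17,437.14):
Base rate for 1244.14.26 is ¥0.72/pair.
1244.14.26 has an FTA preferential rate, but origin Talesta is not Astica; base rate stands.
Additional duty on 1244.14.26 from Talesta: +60.7% ad valorem. Applied ad valorem rate = 60.7%.
Duty = ¥17,437.14 × 60.7% + 2,646 × ¥0.72 = ¥12,489.46.
Total = ¥47,718.63 + ¥12,489.46 = ¥60,208.09.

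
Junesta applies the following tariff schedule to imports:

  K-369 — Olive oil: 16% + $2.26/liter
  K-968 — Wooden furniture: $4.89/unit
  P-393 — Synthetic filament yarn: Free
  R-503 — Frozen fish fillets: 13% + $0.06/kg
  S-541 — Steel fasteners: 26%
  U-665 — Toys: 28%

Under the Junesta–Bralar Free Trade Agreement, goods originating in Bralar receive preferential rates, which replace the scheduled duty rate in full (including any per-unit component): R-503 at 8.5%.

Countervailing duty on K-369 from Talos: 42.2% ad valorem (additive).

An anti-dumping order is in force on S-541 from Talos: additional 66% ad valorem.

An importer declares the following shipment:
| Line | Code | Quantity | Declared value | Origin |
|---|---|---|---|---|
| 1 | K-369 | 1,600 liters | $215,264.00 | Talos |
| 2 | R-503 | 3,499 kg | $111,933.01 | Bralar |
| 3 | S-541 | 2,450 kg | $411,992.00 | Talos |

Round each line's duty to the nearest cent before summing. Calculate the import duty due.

$517,446.60

Line 1 (K-369, Talos, 1,600 liters, $215,264.00):
Base rate for K-369 is 16% + $2.26/liter.
Additional duty on K-369 from Talos: +42.2%. Applied ad valorem rate: 16% + 42.2% = 58.2%.
Duty = $215,264.00 × 58.2% + 1,600 × $2.26 = $128,899.65.
Line 2 (R-503, Bralar, 3,499 kg, $111,933.01):
Base rate for R-503 is 13% + $0.06/kg.
Origin Bralar qualifies under the Junesta–Bralar agreement and R-503 is covered: preferential rate 8.5% applies instead.
Duty = $111,933.01 × 8.5% = $9,514.31.
Line 3 (S-541, Talos, 2,450 kg, $411,992.00):
Base rate for S-541 is 26%.
Additional duty on S-541 from Talos: +66%. Applied ad valorem rate: 26% + 66% = 92%.
Duty = $411,992.00 × 92% = $379,032.64.
Total = $128,899.65 + $9,514.31 + $379,032.64 = $517,446.60.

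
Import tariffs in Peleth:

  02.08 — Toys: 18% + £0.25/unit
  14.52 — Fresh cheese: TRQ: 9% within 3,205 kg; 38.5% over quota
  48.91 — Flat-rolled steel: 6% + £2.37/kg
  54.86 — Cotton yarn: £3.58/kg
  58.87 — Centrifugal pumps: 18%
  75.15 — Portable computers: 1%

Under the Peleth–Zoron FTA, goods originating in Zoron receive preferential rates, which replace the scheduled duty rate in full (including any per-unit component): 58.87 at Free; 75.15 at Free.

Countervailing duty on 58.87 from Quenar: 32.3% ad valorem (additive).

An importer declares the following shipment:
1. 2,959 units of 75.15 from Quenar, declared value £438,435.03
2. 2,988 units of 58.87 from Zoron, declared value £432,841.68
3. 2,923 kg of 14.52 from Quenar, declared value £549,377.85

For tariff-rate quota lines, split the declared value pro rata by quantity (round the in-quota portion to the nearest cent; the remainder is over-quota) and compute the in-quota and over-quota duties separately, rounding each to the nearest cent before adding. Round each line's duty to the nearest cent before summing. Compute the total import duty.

£53,828.36

Line 1 (75.15, Quenar, 2,959 units, £438,435.03):
Base rate for 75.15 is 1%.
75.15 has an FTA preferential rate, but origin Quenar is not Zoron; base rate stands.
Duty = £438,435.03 × 1% = £4,384.35.
Line 2 (58.87, Zoron, 2,988 units, £432,841.68):
Base rate for 58.87 is 18%.
Origin Zoron qualifies under the Peleth–Zoron agreement and 58.87 is covered: preferential rate Free applies instead.
The additional-duty order on 58.87 targets Quenar, not Zoron; it does not apply.
Duty = £432,841.68 × 0% = £0.00.
Line 3 (14.52, Quenar, 2,923 kg, £549,377.85):
Code 14.52 is under a tariff-rate quota (threshold 3,205 kg). Quantity 2,923 kg is within the quota, so the in-quota rate 9% applies to the full value.
Duty = £549,377.85 × 9% = £49,444.01.
Total = £4,384.35 + £0.00 + £49,444.01 = £53,828.36.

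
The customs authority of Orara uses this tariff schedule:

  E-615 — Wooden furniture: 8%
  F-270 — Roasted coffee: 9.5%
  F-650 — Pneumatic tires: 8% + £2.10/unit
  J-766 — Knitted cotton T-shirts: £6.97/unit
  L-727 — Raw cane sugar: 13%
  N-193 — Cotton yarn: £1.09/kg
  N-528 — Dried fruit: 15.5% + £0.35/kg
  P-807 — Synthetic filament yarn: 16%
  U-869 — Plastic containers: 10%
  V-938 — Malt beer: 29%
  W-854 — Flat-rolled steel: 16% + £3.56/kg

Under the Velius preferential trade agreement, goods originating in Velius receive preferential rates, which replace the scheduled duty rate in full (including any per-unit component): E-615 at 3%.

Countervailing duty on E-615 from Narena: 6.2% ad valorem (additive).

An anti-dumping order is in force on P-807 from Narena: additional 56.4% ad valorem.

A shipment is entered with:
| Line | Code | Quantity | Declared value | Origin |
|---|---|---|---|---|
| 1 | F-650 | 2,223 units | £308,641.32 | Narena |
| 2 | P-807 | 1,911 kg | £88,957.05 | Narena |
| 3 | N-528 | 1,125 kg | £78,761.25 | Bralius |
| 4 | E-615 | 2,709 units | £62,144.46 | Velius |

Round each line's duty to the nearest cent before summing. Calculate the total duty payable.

£108,230.58

Line 1 (F-650, Narena, 2,223 units, £308,641.32):
Base rate for F-650 is 8% + £2.10/unit.
Duty = £308,641.32 × 8% + 2,223 × £2.10 = £29,359.61.
Line 2 (P-807, Narena, 1,911 kg, £88,957.05):
Base rate for P-807 is 16%.
Additional duty on P-807 from Narena: +56.4%. Applied ad valorem rate: 16% + 56.4% = 72.4%.
Duty = £88,957.05 × 72.4% = £64,404.90.
Line 3 (N-528, Bralius, 1,125 kg, £78,761.25):
Base rate for N-528 is 15.5% + £0.35/kg.
Duty = £78,761.25 × 15.5% + 1,125 × £0.35 = £12,601.74.
Line 4 (E-615, Velius, 2,709 units, £62,144.46):
Base rate for E-615 is 8%.
Origin Velius qualifies under the Orara–Velius agreement and E-615 is covered: preferential rate 3% applies instead.
The additional-duty order on E-615 targets Narena, not Velius; it does not apply.
Duty = £62,144.46 × 3% = £1,864.33.
Total = £29,359.61 + £64,404.90 + £12,601.74 + £1,864.33 = £108,230.58.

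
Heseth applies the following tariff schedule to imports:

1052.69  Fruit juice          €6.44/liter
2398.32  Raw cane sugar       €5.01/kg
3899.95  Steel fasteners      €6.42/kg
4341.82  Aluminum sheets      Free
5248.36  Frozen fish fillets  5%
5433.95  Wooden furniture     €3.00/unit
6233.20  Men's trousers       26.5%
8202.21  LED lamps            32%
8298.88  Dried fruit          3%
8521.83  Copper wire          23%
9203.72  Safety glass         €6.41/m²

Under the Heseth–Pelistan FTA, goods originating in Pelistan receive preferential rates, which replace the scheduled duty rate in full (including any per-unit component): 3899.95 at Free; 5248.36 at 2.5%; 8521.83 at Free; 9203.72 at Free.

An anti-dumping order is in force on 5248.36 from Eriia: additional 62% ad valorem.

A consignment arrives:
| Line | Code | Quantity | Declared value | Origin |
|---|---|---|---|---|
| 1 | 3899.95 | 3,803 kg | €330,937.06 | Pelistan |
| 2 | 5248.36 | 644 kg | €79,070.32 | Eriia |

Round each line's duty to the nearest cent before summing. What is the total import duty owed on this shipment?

Line 1 (3899.95, Pelistan, 3,803 kg, €330,937.06):
Base rate for 3899.95 is €6.42/kg.
Origin Pelistan qualifies under the Heseth–Pelistan agreement and 3899.95 is covered: preferential rate Free applies instead.
Duty = €330,937.06 × 0% = €0.00.
Line 2 (5248.36, Eriia, 644 kg, €79,070.32):
Base rate for 5248.36 is 5%.
5248.36 has an FTA preferential rate, but origin Eriia is not Pelistan; base rate stands.
Additional duty on 5248.36 from Eriia: +62%. Applied ad valorem rate: 5% + 62% = 67%.
Duty = €79,070.32 × 67% = €52,977.11.
Total = €0.00 + €52,977.11 = €52,977.11.

€52,977.11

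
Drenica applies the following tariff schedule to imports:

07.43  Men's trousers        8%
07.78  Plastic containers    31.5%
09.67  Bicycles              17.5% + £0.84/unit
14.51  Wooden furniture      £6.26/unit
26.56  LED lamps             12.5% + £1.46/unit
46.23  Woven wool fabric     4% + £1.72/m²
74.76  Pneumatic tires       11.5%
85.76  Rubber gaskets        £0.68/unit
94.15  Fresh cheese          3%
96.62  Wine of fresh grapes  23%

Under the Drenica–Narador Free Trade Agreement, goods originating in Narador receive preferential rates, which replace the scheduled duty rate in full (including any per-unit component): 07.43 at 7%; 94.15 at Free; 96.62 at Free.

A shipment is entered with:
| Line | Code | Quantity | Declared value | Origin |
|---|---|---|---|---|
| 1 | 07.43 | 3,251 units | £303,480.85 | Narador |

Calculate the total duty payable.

Line 1 (07.43, Narador, 3,251 units, £303,480.85):
Base rate for 07.43 is 8%.
Origin Narador qualifies under the Drenica–Narador agreement and 07.43 is covered: preferential rate 7% applies instead.
Duty = £303,480.85 × 7% = £21,243.66.

£21,243.66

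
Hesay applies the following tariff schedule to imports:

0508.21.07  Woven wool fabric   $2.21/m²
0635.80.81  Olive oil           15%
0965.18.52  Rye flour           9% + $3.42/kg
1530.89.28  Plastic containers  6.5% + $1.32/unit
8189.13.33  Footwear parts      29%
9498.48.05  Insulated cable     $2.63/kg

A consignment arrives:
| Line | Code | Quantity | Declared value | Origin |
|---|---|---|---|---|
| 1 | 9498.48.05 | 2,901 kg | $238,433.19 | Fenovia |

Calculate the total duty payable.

$7,629.63

Line 1 (9498.48.05, Fenovia, 2,901 kg, $238,433.19):
Base rate for 9498.48.05 is $2.63/kg.
Duty = 2,901 × $2.63 = $7,629.63.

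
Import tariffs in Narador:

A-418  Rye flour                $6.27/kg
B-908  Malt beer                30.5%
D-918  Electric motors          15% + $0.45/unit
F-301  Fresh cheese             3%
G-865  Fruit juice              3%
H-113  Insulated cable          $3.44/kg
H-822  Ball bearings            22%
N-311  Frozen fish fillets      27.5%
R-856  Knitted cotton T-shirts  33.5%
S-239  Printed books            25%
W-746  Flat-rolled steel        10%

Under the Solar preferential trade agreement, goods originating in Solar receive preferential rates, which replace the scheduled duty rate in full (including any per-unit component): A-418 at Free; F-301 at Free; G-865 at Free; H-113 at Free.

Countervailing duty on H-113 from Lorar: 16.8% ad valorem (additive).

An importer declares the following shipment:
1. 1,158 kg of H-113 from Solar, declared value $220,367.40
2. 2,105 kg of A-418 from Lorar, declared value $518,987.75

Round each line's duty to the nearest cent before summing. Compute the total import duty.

Line 1 (H-113, Solar, 1,158 kg, $220,367.40):
Base rate for H-113 is $3.44/kg.
Origin Solar qualifies under the Narador–Solar agreement and H-113 is covered: preferential rate Free applies instead.
The additional-duty order on H-113 targets Lorar, not Solar; it does not apply.
Duty = $220,367.40 × 0% = $0.00.
Line 2 (A-418, Lorar, 2,105 kg, $518,987.75):
Base rate for A-418 is $6.27/kg.
A-418 has an FTA preferential rate, but origin Lorar is not Solar; base rate stands.
Duty = 2,105 × $6.27 = $13,198.35.
Total = $0.00 + $13,198.35 = $13,198.35.

$13,198.35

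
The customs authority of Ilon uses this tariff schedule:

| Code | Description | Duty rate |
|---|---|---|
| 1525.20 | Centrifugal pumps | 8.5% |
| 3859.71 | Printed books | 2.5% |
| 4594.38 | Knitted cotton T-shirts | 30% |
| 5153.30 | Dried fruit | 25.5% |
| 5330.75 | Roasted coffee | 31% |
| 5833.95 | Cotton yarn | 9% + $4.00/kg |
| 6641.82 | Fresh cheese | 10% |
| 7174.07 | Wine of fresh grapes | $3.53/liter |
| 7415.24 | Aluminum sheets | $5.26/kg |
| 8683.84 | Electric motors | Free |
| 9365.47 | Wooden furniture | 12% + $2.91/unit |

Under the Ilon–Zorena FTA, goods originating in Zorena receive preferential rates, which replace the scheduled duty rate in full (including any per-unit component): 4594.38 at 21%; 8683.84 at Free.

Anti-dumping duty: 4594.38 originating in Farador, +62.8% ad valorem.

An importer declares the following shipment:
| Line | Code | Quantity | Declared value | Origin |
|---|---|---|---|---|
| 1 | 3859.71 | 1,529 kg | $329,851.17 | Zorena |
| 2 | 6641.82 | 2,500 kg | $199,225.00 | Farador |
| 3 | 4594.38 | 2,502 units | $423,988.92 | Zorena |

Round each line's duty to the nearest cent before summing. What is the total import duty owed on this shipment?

$117,206.45

Line 1 (3859.71, Zorena, 1,529 kg, $329,851.17):
Base rate for 3859.71 is 2.5%.
Origin Zorena is the FTA partner but 3859.71 is not on the preference list; base rate stands.
Duty = $329,851.17 × 2.5% = $8,246.28.
Line 2 (6641.82, Farador, 2,500 kg, $199,225.00):
Base rate for 6641.82 is 10%.
Duty = $199,225.00 × 10% = $19,922.50.
Line 3 (4594.38, Zorena, 2,502 units, $423,988.92):
Base rate for 4594.38 is 30%.
Origin Zorena qualifies under the Ilon–Zorena agreement and 4594.38 is covered: preferential rate 21% applies instead.
The additional-duty order on 4594.38 targets Farador, not Zorena; it does not apply.
Duty = $423,988.92 × 21% = $89,037.67.
Total = $8,246.28 + $19,922.50 + $89,037.67 = $117,206.45.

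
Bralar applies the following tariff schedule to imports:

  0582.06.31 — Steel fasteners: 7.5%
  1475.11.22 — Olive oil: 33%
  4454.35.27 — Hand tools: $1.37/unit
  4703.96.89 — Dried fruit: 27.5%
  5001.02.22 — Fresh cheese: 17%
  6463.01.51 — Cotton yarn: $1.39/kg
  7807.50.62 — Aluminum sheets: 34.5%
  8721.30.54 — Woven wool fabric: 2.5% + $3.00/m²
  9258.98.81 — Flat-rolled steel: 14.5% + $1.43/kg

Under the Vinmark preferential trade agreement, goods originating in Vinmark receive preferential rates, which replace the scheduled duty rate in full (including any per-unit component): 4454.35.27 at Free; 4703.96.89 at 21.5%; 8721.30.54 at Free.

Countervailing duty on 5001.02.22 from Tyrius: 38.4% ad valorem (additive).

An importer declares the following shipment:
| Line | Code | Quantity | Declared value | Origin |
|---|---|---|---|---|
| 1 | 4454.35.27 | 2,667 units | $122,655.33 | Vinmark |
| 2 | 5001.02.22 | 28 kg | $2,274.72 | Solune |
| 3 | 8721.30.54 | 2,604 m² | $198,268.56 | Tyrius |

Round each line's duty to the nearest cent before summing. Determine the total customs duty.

Line 1 (4454.35.27, Vinmark, 2,667 units, $122,655.33):
Base rate for 4454.35.27 is $1.37/unit.
Origin Vinmark qualifies under the Bralar–Vinmark agreement and 4454.35.27 is covered: preferential rate Free applies instead.
Duty = $122,655.33 × 0% = $0.00.
Line 2 (5001.02.22, Solune, 28 kg, $2,274.72):
Base rate for 5001.02.22 is 17%.
The additional-duty order on 5001.02.22 targets Tyrius, not Solune; it does not apply.
Duty = $2,274.72 × 17% = $386.70.
Line 3 (8721.30.54, Tyrius, 2,604 m², $198,268.56):
Base rate for 8721.30.54 is 2.5% + $3.00/m².
8721.30.54 has an FTA preferential rate, but origin Tyrius is not Vinmark; base rate stands.
Duty = $198,268.56 × 2.5% + 2,604 × $3.00 = $12,768.71.
Total = $0.00 + $386.70 + $12,768.71 = $13,155.41.

$13,155.41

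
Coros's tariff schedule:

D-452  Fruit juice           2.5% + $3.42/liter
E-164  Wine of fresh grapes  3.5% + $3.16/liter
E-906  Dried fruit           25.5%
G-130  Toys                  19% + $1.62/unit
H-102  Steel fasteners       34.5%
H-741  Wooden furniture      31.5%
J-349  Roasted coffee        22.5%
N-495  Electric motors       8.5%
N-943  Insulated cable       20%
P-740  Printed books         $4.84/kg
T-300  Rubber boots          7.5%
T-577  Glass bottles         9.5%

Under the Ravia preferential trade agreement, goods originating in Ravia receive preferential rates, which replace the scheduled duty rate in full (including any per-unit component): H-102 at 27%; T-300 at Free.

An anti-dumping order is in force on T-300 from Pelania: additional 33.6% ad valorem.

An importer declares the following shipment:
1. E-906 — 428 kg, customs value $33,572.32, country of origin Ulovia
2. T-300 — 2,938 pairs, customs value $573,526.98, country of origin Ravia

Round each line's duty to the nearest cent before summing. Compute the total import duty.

$8,560.94

Line 1 (E-906, Ulovia, 428 kg, $33,572.32):
Base rate for E-906 is 25.5%.
Duty = $33,572.32 × 25.5% = $8,560.94.
Line 2 (T-300, Ravia, 2,938 pairs, $573,526.98):
Base rate for T-300 is 7.5%.
Origin Ravia qualifies under the Coros–Ravia agreement and T-300 is covered: preferential rate Free applies instead.
The additional-duty order on T-300 targets Pelania, not Ravia; it does not apply.
Duty = $573,526.98 × 0% = $0.00.
Total = $8,560.94 + $0.00 = $8,560.94.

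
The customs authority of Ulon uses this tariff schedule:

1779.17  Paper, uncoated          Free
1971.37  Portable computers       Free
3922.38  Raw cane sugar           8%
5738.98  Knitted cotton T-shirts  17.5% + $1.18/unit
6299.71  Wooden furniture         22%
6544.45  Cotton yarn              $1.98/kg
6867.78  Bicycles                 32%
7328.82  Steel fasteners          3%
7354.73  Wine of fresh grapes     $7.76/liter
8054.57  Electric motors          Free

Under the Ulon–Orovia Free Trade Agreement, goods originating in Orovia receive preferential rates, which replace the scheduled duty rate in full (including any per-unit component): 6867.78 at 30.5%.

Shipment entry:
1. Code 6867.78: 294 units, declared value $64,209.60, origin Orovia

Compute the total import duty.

$19,583.93

Line 1 (6867.78, Orovia, 294 units, $64,209.60):
Base rate for 6867.78 is 32%.
Origin Orovia qualifies under the Ulon–Orovia agreement and 6867.78 is covered: preferential rate 30.5% applies instead.
Duty = $64,209.60 × 30.5% = $19,583.93.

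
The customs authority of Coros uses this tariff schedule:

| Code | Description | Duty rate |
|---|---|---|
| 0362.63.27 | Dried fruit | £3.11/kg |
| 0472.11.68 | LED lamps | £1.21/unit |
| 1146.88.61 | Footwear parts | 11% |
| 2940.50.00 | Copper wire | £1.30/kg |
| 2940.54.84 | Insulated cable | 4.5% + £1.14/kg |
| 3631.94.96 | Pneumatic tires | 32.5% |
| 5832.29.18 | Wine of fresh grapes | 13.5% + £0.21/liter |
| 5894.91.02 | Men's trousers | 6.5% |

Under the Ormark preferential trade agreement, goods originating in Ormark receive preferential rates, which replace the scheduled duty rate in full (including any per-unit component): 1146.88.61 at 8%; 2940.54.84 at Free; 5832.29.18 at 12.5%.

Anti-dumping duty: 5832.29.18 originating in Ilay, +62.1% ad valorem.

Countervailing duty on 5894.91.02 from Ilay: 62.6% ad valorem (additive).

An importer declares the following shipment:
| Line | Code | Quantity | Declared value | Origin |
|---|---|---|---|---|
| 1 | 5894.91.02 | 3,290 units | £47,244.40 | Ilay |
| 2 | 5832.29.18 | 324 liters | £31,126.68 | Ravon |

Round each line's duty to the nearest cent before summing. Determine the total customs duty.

Line 1 (5894.91.02, Ilay, 3,290 units, £47,244.40):
Base rate for 5894.91.02 is 6.5%.
Additional duty on 5894.91.02 from Ilay: +62.6%. Applied ad valorem rate: 6.5% + 62.6% = 69.1%.
Duty = £47,244.40 × 69.1% = £32,645.88.
Line 2 (5832.29.18, Ravon, 324 liters, £31,126.68):
Base rate for 5832.29.18 is 13.5% + £0.21/liter.
5832.29.18 has an FTA preferential rate, but origin Ravon is not Ormark; base rate stands.
The additional-duty order on 5832.29.18 targets Ilay, not Ravon; it does not apply.
Duty = £31,126.68 × 13.5% + 324 × £0.21 = £4,270.14.
Total = £32,645.88 + £4,270.14 = £36,916.02.

£36,916.02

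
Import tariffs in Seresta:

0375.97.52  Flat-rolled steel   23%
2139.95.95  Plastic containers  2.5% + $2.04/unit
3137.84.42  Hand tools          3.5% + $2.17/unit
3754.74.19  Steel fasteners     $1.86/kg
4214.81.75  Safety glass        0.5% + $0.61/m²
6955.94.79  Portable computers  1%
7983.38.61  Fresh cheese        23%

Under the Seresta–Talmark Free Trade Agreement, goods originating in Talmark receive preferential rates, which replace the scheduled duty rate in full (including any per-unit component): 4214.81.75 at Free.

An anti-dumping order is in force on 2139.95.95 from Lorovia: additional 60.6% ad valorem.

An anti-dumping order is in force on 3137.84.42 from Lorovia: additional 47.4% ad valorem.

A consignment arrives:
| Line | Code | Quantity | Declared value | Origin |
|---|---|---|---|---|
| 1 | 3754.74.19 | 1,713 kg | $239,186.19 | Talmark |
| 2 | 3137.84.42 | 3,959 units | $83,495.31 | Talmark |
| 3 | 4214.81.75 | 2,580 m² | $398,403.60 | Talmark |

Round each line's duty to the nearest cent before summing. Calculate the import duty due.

$14,699.55

Line 1 (3754.74.19, Talmark, 1,713 kg, $239,186.19):
Base rate for 3754.74.19 is $1.86/kg.
Origin Talmark is the FTA partner but 3754.74.19 is not on the preference list; base rate stands.
Duty = 1,713 × $1.86 = $3,186.18.
Line 2 (3137.84.42, Talmark, 3,959 units, $83,495.31):
Base rate for 3137.84.42 is 3.5% + $2.17/unit.
Origin Talmark is the FTA partner but 3137.84.42 is not on the preference list; base rate stands.
The additional-duty order on 3137.84.42 targets Lorovia, not Talmark; it does not apply.
Duty = $83,495.31 × 3.5% + 3,959 × $2.17 = $11,513.37.
Line 3 (4214.81.75, Talmark, 2,580 m², $398,403.60):
Base rate for 4214.81.75 is 0.5% + $0.61/m².
Origin Talmark qualifies under the Seresta–Talmark agreement and 4214.81.75 is covered: preferential rate Free applies instead.
Duty = $398,403.60 × 0% = $0.00.
Total = $3,186.18 + $11,513.37 + $0.00 = $14,699.55.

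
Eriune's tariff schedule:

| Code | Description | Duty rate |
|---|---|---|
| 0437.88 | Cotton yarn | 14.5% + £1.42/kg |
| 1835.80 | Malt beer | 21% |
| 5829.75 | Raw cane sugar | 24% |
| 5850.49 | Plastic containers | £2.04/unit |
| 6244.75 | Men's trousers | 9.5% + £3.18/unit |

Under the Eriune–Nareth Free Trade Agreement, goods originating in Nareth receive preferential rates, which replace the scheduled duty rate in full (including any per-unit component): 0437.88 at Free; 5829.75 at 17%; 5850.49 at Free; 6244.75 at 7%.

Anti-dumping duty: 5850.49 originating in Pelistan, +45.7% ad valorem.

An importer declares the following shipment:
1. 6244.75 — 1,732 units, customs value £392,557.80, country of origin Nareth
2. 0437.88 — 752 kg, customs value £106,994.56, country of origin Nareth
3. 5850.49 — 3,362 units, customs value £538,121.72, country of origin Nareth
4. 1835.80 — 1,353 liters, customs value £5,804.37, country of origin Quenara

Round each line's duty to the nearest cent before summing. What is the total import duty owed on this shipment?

Line 1 (6244.75, Nareth, 1,732 units, £392,557.80):
Base rate for 6244.75 is 9.5% + £3.18/unit.
Origin Nareth qualifies under the Eriune–Nareth agreement and 6244.75 is covered: preferential rate 7% applies instead.
Duty = £392,557.80 × 7% = £27,479.05.
Line 2 (0437.88, Nareth, 752 kg, £106,994.56):
Base rate for 0437.88 is 14.5% + £1.42/kg.
Origin Nareth qualifies under the Eriune–Nareth agreement and 0437.88 is covered: preferential rate Free applies instead.
Duty = £106,994.56 × 0% = £0.00.
Line 3 (5850.49, Nareth, 3,362 units, £538,121.72):
Base rate for 5850.49 is £2.04/unit.
Origin Nareth qualifies under the Eriune–Nareth agreement and 5850.49 is covered: preferential rate Free applies instead.
The additional-duty order on 5850.49 targets Pelistan, not Nareth; it does not apply.
Duty = £538,121.72 × 0% = £0.00.
Line 4 (1835.80, Quenara, 1,353 liters, £5,804.37):
Base rate for 1835.80 is 21%.
Duty = £5,804.37 × 21% = £1,218.92.
Total = £27,479.05 + £0.00 + £0.00 + £1,218.92 = £28,697.97.

£28,697.97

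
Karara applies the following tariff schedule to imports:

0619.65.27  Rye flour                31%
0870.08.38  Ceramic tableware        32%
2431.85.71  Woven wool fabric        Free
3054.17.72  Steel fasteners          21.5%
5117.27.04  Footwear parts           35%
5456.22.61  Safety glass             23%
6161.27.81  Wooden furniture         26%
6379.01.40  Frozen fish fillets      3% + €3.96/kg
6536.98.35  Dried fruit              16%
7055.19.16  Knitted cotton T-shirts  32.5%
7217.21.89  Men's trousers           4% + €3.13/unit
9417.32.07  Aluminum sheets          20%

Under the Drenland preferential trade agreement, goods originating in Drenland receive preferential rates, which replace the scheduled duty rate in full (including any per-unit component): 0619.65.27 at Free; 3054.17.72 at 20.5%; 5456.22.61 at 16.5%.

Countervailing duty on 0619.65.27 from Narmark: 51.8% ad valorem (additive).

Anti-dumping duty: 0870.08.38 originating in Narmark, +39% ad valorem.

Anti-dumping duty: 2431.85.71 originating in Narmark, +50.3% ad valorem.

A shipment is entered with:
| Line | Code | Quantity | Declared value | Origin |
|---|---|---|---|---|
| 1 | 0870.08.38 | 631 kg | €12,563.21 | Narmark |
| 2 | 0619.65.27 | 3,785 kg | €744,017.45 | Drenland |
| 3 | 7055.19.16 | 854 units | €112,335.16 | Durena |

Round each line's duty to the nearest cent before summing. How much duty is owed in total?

€45,428.81

Line 1 (0870.08.38, Narmark, 631 kg, €12,563.21):
Base rate for 0870.08.38 is 32%.
Additional duty on 0870.08.38 from Narmark: +39%. Applied ad valorem rate: 32% + 39% = 71%.
Duty = €12,563.21 × 71% = €8,919.88.
Line 2 (0619.65.27, Drenland, 3,785 kg, €744,017.45):
Base rate for 0619.65.27 is 31%.
Origin Drenland qualifies under the Karara–Drenland agreement and 0619.65.27 is covered: preferential rate Free applies instead.
The additional-duty order on 0619.65.27 targets Narmark, not Drenland; it does not apply.
Duty = €744,017.45 × 0% = €0.00.
Line 3 (7055.19.16, Durena, 854 units, €112,335.16):
Base rate for 7055.19.16 is 32.5%.
Duty = €112,335.16 × 32.5% = €36,508.93.
Total = €8,919.88 + €0.00 + €36,508.93 = €45,428.81.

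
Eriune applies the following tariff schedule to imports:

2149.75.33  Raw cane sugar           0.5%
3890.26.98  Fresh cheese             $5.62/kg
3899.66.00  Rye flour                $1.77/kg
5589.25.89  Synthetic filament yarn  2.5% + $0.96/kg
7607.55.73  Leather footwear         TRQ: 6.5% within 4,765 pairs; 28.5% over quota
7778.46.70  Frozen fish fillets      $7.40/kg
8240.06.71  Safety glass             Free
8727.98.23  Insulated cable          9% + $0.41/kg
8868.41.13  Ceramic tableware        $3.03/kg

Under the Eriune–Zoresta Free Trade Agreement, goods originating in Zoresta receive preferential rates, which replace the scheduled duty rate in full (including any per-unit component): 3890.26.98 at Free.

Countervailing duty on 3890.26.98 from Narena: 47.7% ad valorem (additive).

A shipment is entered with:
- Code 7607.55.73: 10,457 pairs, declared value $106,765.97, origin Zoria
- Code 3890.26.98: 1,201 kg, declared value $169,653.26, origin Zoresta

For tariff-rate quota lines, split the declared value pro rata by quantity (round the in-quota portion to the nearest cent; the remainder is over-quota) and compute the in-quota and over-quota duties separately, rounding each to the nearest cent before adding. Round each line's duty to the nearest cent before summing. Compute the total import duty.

Line 1 (7607.55.73, Zoria, 10,457 pairs, $106,765.97):
Code 7607.55.73 is under a tariff-rate quota (threshold 4,765 pairs). In-quota: 4,765 pairs at 6.5%; over-quota: 5,692 pairs at 28.5%.
Pro-rata value split: in-quota = $106,765.97 × 4,765/10,457 = $48,650.65; over-quota = $106,765.97 − $48,650.65 = $58,115.32.
In-quota duty = $48,650.65 × 6.5% = $3,162.29. Over-quota duty = $58,115.32 × 28.5% = $16,562.87.
Line duty = $3,162.29 + $16,562.87 = $19,725.16.
Line 2 (3890.26.98, Zoresta, 1,201 kg, $169,653.26):
Base rate for 3890.26.98 is $5.62/kg.
Origin Zoresta qualifies under the Eriune–Zoresta agreement and 3890.26.98 is covered: preferential rate Free applies instead.
The additional-duty order on 3890.26.98 targets Narena, not Zoresta; it does not apply.
Duty = $169,653.26 × 0% = $0.00.
Total = $19,725.16 + $0.00 = $19,725.16.

$19,725.16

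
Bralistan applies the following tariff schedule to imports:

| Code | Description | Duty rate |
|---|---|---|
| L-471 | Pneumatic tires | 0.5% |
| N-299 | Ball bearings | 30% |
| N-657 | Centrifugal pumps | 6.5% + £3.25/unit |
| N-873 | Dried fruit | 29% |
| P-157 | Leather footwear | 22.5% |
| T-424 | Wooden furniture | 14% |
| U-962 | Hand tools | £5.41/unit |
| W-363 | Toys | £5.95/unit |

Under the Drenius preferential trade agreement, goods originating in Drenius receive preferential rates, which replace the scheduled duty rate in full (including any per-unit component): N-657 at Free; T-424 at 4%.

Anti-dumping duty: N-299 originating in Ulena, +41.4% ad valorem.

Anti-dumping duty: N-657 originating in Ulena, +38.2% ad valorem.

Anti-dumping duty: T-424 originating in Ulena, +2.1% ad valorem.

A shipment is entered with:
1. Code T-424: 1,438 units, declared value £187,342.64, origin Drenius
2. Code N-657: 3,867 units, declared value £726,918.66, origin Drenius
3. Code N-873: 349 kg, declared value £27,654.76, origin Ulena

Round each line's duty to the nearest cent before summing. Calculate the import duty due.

£15,513.59

Line 1 (T-424, Drenius, 1,438 units, £187,342.64):
Base rate for T-424 is 14%.
Origin Drenius qualifies under the Bralistan–Drenius agreement and T-424 is covered: preferential rate 4% applies instead.
The additional-duty order on T-424 targets Ulena, not Drenius; it does not apply.
Duty = £187,342.64 × 4% = £7,493.71.
Line 2 (N-657, Drenius, 3,867 units, £726,918.66):
Base rate for N-657 is 6.5% + £3.25/unit.
Origin Drenius qualifies under the Bralistan–Drenius agreement and N-657 is covered: preferential rate Free applies instead.
The additional-duty order on N-657 targets Ulena, not Drenius; it does not apply.
Duty = £726,918.66 × 0% = £0.00.
Line 3 (N-873, Ulena, 349 kg, £27,654.76):
Base rate for N-873 is 29%.
Duty = £27,654.76 × 29% = £8,019.88.
Total = £7,493.71 + £0.00 + £8,019.88 = £15,513.59.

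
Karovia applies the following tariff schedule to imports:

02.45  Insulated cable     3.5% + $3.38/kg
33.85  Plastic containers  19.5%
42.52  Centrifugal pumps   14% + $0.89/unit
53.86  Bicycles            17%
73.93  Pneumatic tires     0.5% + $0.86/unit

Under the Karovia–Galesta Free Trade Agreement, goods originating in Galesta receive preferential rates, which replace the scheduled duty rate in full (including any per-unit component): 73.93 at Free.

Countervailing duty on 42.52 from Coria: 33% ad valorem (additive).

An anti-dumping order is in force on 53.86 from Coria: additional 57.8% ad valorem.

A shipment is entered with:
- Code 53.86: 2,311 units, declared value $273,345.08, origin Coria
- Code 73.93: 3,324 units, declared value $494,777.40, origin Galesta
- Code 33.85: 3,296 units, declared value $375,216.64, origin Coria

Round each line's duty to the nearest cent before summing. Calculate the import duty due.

Line 1 (53.86, Coria, 2,311 units, $273,345.08):
Base rate for 53.86 is 17%.
Additional duty on 53.86 from Coria: +57.8%. Applied ad valorem rate: 17% + 57.8% = 74.8%.
Duty = $273,345.08 × 74.8% = $204,462.12.
Line 2 (73.93, Galesta, 3,324 units, $494,777.40):
Base rate for 73.93 is 0.5% + $0.86/unit.
Origin Galesta qualifies under the Karovia–Galesta agreement and 73.93 is covered: preferential rate Free applies instead.
Duty = $494,777.40 × 0% = $0.00.
Line 3 (33.85, Coria, 3,296 units, $375,216.64):
Base rate for 33.85 is 19.5%.
Duty = $375,216.64 × 19.5% = $73,167.24.
Total = $204,462.12 + $0.00 + $73,167.24 = $277,629.36.

$277,629.36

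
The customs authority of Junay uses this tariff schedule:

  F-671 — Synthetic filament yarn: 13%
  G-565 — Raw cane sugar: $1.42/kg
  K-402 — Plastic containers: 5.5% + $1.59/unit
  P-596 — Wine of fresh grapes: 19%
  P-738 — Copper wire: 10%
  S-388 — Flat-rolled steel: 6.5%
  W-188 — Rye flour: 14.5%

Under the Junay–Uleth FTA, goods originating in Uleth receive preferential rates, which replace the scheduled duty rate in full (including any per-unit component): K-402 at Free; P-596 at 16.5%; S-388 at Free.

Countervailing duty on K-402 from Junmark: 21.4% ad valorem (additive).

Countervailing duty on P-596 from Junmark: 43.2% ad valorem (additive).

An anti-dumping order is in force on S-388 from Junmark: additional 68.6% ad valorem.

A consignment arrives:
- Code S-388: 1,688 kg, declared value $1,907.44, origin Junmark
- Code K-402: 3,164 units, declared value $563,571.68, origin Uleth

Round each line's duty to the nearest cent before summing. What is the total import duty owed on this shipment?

$1,432.49

Line 1 (S-388, Junmark, 1,688 kg, $1,907.44):
Base rate for S-388 is 6.5%.
S-388 has an FTA preferential rate, but origin Junmark is not Uleth; base rate stands.
Additional duty on S-388 from Junmark: +68.6%. Applied ad valorem rate: 6.5% + 68.6% = 75.1%.
Duty = $1,907.44 × 75.1% = $1,432.49.
Line 2 (K-402, Uleth, 3,164 units, $563,571.68):
Base rate for K-402 is 5.5% + $1.59/unit.
Origin Uleth qualifies under the Junay–Uleth agreement and K-402 is covered: preferential rate Free applies instead.
The additional-duty order on K-402 targets Junmark, not Uleth; it does not apply.
Duty = $563,571.68 × 0% = $0.00.
Total = $1,432.49 + $0.00 = $1,432.49.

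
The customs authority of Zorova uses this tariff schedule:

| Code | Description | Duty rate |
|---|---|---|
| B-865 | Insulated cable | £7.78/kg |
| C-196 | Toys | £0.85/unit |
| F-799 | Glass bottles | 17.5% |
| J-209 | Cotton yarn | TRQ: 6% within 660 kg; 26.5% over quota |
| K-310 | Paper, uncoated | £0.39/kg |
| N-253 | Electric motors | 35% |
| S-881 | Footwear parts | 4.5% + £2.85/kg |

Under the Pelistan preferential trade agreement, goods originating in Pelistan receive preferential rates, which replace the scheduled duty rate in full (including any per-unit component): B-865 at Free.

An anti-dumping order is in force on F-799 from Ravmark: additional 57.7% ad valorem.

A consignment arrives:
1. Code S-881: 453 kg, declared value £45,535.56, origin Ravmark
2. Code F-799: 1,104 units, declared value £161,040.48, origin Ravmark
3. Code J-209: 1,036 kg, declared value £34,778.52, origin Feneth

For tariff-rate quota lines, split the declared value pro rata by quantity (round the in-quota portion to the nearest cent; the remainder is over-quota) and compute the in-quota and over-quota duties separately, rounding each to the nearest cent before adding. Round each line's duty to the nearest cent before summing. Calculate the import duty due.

Line 1 (S-881, Ravmark, 453 kg, £45,535.56):
Base rate for S-881 is 4.5% + £2.85/kg.
Duty = £45,535.56 × 4.5% + 453 × £2.85 = £3,340.15.
Line 2 (F-799, Ravmark, 1,104 units, £161,040.48):
Base rate for F-799 is 17.5%.
Additional duty on F-799 from Ravmark: +57.7%. Applied ad valorem rate: 17.5% + 57.7% = 75.2%.
Duty = £161,040.48 × 75.2% = £121,102.44.
Line 3 (J-209, Feneth, 1,036 kg, £34,778.52):
Code J-209 is under a tariff-rate quota (threshold 660 kg). In-quota: 660 kg at 6%; over-quota: 376 kg at 26.5%.
Pro-rata value split: in-quota = £34,778.52 × 660/1,036 = £22,156.20; over-quota = £34,778.52 − £22,156.20 = £12,622.32.
In-quota duty = £22,156.20 × 6% = £1,329.37. Over-quota duty = £12,622.32 × 26.5% = £3,344.91.
Line duty = £1,329.37 + £3,344.91 = £4,674.28.
Total = £3,340.15 + £121,102.44 + £4,674.28 = £129,116.87.

£129,116.87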